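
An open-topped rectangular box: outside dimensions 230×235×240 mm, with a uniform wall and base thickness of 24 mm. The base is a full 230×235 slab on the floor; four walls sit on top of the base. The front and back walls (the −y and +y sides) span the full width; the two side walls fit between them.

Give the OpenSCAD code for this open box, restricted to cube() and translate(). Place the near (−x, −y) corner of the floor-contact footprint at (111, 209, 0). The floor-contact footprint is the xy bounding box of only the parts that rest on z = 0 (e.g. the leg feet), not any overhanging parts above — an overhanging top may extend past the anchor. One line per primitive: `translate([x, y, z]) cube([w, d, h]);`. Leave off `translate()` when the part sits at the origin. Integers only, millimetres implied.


translate([111, 209, 0]) cube([230, 235, 24]);
translate([111, 209, 24]) cube([230, 24, 216]);
translate([111, 420, 24]) cube([230, 24, 216]);
translate([111, 233, 24]) cube([24, 187, 216]);
translate([317, 233, 24]) cube([24, 187, 216]);


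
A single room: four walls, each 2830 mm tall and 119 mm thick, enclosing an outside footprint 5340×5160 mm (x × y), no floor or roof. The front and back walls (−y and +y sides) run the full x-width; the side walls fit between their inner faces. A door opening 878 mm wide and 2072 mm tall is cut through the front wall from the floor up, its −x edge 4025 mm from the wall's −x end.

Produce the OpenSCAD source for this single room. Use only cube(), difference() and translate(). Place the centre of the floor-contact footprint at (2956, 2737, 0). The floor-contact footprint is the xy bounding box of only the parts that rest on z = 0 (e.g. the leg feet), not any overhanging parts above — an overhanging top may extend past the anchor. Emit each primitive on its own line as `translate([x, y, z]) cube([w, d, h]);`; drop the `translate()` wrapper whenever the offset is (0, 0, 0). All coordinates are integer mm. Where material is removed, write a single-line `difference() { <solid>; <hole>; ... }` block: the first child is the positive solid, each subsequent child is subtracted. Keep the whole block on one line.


difference() { translate([286, 157, 0]) cube([5340, 119, 2830]); translate([4311, 157, 0]) cube([878, 119, 2072]); }
translate([286, 5198, 0]) cube([5340, 119, 2830]);
translate([286, 276, 0]) cube([119, 4922, 2830]);
translate([5507, 276, 0]) cube([119, 4922, 2830]);


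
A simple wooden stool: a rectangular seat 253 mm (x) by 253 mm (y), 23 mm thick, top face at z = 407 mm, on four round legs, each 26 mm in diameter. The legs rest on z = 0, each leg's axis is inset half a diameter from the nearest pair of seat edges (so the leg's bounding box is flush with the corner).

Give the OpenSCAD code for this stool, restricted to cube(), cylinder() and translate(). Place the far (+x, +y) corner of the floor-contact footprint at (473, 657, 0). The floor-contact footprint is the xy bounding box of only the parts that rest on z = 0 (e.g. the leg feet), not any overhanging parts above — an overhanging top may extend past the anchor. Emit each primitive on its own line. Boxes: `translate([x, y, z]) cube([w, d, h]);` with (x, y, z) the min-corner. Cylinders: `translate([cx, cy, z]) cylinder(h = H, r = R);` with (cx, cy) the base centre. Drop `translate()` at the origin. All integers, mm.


// leg_h = 407 - 23 = 384
translate([220, 404, 384]) cube([253, 253, 23]);
translate([233, 417, 0]) cylinder(h = 384, r = 13);
translate([460, 417, 0]) cylinder(h = 384, r = 13);
translate([233, 644, 0]) cylinder(h = 384, r = 13);
translate([460, 644, 0]) cylinder(h = 384, r = 13);


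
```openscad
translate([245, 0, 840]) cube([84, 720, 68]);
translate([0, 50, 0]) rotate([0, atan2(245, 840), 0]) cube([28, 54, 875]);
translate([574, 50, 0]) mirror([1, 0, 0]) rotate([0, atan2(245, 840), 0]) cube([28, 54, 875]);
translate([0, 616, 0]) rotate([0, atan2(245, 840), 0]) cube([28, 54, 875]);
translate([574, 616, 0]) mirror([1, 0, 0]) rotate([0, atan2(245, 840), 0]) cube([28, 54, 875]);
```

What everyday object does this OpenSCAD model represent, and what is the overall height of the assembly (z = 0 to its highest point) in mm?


A sawhorse. The overall height is 908 mm.

A beam across two mirrored pairs of raked legs — a sawhorse. The beam's underside is at z = 840 (matching the legs' vertical rise in atan2(245, 840)) and the beam is 68 mm tall, so its top is at 840 + 68 = 908 mm. The raked legs top out at the beam's underside, so that is the highest point.


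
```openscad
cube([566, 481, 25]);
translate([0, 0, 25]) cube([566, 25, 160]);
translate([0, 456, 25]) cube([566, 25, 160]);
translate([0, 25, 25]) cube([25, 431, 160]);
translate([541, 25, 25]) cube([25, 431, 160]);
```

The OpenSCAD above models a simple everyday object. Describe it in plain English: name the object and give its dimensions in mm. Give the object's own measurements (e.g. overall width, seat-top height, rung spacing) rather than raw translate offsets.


An open-topped rectangular box: outside dimensions 566×481×185 mm, with a uniform wall and base thickness of 25 mm. The base is a full 566×481 slab on the floor; four walls sit on top of the base. The front and back walls (the −y and +y sides) span the full width; the two side walls fit between them.


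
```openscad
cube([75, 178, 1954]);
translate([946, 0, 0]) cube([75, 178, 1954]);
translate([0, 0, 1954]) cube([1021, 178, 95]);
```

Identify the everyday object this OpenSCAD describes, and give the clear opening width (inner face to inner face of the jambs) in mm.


A door frame. The clear opening width is 871 mm.

Two 1954 mm tall posts with a header on top — a door frame. The left jamb is 75 mm wide at x = 0; the right jamb starts at x = 946. The clear opening is 946 − 75 = 871 mm.


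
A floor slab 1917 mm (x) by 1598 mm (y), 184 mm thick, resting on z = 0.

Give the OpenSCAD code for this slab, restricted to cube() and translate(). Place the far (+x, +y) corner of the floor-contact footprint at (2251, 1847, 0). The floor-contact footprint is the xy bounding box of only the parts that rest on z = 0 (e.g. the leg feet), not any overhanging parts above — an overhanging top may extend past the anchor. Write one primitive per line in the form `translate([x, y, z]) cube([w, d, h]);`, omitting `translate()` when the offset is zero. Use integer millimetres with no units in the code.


translate([334, 249, 0]) cube([1917, 1598, 184]);


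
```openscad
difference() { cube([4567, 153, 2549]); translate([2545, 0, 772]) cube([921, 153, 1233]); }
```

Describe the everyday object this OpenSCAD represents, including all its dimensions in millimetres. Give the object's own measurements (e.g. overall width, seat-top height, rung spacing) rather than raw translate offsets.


A wall 4567 mm long (x), 153 mm thick (y), 2549 mm tall, with a rectangular window opening cut through it. The opening is 921 mm wide and 1233 mm tall; its sill is at z = 772 mm and its near (−x) edge is 2545 mm from the wall's −x end. The opening passes through the full wall thickness.


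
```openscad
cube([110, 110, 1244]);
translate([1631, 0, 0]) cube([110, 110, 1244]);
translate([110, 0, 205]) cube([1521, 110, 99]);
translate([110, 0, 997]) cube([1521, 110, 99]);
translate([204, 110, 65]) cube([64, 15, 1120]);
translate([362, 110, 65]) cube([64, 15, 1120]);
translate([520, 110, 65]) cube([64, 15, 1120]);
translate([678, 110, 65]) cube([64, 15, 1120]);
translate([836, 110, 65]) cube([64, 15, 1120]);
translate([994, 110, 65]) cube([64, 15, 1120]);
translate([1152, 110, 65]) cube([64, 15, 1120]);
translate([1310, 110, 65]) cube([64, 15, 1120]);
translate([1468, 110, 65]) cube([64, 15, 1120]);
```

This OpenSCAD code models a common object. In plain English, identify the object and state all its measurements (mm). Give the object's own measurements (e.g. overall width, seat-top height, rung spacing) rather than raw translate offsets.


A fence section. Two 110×110 mm posts, 1244 mm tall, stand on the floor with a clear span of 1521 mm between their inner faces. Two horizontal rails of 110×99 mm section span the gap between the posts with their undersides at z = 205 mm and z = 997 mm, flush with the posts' −y face. 9 pickets, each 64 mm wide, 15 mm thick and 1120 mm tall, are fixed to the +y face of the rails with their bottoms at z = 65 mm, spaced across the span with a 94 mm gap after the −x post and between neighbouring pickets, with 99 mm left before the +x post.


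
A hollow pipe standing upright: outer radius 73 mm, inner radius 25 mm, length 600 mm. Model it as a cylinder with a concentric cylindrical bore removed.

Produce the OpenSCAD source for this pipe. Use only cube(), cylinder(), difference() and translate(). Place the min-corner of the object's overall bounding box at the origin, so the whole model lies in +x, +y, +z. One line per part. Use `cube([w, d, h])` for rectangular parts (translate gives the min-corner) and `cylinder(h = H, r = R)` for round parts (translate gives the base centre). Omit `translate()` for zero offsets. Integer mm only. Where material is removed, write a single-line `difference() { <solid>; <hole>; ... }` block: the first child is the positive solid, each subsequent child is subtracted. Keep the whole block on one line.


difference() { translate([73, 73, 0]) cylinder(h = 600, r = 73); translate([73, 73, 0]) cylinder(h = 600, r = 25); }


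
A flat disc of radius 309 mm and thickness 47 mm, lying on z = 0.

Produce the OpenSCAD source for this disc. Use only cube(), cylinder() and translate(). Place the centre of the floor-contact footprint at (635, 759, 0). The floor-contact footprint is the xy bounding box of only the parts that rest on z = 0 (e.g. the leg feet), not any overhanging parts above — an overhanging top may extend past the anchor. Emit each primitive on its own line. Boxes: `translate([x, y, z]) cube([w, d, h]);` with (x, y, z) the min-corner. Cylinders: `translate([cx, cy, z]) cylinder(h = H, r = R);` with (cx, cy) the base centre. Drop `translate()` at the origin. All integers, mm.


translate([635, 759, 0]) cylinder(h = 47, r = 309);


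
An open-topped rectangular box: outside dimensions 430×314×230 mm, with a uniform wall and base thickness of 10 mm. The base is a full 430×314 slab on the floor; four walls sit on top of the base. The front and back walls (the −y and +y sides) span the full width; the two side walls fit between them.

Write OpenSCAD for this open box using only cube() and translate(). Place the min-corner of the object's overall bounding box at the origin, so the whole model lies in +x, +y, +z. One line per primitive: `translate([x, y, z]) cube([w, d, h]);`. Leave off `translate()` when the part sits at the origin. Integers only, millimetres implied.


cube([430, 314, 10]);
translate([0, 0, 10]) cube([430, 10, 220]);
translate([0, 304, 10]) cube([430, 10, 220]);
translate([0, 10, 10]) cube([10, 294, 220]);
translate([420, 10, 10]) cube([10, 294, 220]);


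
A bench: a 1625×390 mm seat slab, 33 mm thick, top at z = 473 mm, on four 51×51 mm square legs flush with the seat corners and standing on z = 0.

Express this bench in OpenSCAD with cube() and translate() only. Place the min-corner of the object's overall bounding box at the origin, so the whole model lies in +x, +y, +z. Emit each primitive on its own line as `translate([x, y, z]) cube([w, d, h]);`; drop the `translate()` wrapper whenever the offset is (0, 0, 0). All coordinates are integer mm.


translate([0, 0, 440]) cube([1625, 390, 33]);
cube([51, 51, 440]);
translate([0, 339, 0]) cube([51, 51, 440]);
translate([1574, 0, 0]) cube([51, 51, 440]);
translate([1574, 339, 0]) cube([51, 51, 440]);


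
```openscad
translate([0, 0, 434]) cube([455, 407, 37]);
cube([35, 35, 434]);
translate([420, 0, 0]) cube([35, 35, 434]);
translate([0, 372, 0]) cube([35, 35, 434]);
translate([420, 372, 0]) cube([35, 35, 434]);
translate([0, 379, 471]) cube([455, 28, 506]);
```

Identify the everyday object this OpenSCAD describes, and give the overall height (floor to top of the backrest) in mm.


A chair. The overall height is 977 mm.

A slab on four corner posts with a tall panel at the back — a chair. The seat slab sits at z = 434 with thickness 37, and the 506 mm backrest starts at the seat top, so the overall height is 434 + 37 + 506 = 977 mm.


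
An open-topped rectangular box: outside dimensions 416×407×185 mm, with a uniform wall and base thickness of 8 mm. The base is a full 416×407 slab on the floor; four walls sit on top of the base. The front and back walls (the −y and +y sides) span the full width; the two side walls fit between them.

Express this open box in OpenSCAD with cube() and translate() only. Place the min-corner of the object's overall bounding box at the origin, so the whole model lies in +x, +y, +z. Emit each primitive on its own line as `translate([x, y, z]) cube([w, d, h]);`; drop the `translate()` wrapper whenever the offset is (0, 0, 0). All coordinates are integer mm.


cube([416, 407, 8]);
translate([0, 0, 8]) cube([416, 8, 177]);
translate([0, 399, 8]) cube([416, 8, 177]);
translate([0, 8, 8]) cube([8, 391, 177]);
translate([408, 8, 8]) cube([8, 391, 177]);


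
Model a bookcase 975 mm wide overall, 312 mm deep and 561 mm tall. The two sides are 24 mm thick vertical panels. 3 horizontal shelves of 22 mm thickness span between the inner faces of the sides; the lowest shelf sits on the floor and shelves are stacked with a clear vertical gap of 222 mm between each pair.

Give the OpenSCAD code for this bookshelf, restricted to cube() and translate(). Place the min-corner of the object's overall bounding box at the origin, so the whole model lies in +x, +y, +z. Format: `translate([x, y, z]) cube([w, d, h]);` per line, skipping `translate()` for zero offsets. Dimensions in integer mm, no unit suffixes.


cube([24, 312, 561]);
translate([951, 0, 0]) cube([24, 312, 561]);
translate([24, 0, 0]) cube([927, 312, 22]);
translate([24, 0, 244]) cube([927, 312, 22]);
translate([24, 0, 488]) cube([927, 312, 22]);


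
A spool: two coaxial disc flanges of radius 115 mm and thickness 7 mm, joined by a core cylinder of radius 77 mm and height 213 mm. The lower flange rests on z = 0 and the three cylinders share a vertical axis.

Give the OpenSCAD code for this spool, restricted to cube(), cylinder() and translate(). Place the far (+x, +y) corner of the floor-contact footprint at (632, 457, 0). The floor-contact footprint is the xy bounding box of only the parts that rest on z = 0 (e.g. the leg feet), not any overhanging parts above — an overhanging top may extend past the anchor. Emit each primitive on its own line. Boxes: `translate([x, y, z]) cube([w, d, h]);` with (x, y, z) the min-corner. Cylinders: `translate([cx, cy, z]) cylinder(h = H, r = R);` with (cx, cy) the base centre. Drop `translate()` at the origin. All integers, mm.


translate([517, 342, 0]) cylinder(h = 7, r = 115);
translate([517, 342, 7]) cylinder(h = 213, r = 77);
translate([517, 342, 220]) cylinder(h = 7, r = 115);


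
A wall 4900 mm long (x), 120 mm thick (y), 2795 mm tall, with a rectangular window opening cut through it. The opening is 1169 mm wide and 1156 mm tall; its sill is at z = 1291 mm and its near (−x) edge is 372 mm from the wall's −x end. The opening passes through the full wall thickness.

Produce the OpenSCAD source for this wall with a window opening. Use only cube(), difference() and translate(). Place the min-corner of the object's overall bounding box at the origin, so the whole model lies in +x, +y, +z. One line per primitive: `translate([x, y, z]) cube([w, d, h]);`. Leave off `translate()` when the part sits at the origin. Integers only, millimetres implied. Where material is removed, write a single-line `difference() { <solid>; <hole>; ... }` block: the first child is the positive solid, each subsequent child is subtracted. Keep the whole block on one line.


difference() { cube([4900, 120, 2795]); translate([372, 0, 1291]) cube([1169, 120, 1156]); }


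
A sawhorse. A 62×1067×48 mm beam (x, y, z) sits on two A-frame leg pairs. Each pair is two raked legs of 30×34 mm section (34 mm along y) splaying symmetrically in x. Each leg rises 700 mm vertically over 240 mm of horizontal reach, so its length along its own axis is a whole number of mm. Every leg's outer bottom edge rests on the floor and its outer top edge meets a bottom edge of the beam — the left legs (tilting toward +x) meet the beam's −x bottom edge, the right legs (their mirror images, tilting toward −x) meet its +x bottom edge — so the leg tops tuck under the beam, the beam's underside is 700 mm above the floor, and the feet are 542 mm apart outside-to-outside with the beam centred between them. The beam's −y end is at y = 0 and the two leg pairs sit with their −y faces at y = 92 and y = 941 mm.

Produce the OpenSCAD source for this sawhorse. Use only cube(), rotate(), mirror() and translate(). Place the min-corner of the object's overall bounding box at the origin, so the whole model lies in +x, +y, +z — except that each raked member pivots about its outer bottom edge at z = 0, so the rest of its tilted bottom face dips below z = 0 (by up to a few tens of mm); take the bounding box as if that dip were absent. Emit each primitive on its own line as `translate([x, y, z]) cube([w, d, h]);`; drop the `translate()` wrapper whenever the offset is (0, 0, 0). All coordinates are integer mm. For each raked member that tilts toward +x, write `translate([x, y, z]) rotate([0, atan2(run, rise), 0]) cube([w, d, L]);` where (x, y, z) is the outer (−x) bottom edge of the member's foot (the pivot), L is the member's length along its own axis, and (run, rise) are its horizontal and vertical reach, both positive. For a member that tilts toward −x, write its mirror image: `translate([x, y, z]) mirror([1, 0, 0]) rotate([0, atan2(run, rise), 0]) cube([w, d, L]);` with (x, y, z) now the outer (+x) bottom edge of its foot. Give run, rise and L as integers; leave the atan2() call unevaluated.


translate([240, 0, 700]) cube([62, 1067, 48]);
translate([0, 92, 0]) rotate([0, atan2(240, 700), 0]) cube([30, 34, 740]);
translate([542, 92, 0]) mirror([1, 0, 0]) rotate([0, atan2(240, 700), 0]) cube([30, 34, 740]);
translate([0, 941, 0]) rotate([0, atan2(240, 700), 0]) cube([30, 34, 740]);
translate([542, 941, 0]) mirror([1, 0, 0]) rotate([0, atan2(240, 700), 0]) cube([30, 34, 740]);


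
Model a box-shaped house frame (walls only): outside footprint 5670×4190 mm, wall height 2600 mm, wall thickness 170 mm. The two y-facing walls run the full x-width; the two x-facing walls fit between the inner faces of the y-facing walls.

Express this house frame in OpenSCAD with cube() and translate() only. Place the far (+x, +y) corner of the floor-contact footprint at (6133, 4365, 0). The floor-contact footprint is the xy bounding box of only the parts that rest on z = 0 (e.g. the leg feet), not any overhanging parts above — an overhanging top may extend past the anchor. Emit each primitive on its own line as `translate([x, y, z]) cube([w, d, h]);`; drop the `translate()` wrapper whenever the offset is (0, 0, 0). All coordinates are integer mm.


translate([463, 175, 0]) cube([5670, 170, 2600]);
translate([463, 4195, 0]) cube([5670, 170, 2600]);
translate([463, 345, 0]) cube([170, 3850, 2600]);
translate([5963, 345, 0]) cube([170, 3850, 2600]);


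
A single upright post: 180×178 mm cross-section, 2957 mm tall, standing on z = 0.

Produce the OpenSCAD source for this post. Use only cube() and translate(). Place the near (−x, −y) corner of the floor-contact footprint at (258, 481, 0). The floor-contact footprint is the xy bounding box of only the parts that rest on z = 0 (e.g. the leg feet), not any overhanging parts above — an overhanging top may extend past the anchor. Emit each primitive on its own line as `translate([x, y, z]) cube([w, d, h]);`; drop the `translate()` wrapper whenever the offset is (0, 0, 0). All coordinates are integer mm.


translate([258, 481, 0]) cube([180, 178, 2957]);


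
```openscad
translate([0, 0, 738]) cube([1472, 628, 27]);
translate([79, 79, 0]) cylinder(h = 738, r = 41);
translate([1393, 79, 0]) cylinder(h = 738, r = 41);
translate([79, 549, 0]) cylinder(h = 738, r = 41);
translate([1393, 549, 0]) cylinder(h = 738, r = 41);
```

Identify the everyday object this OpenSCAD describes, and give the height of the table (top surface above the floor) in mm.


A table. The table height is 765 mm.

A 1472×628×27 slab sits at z = 738 on four Ø82 mm round legs — a table. The top surface is at 738 + 27 = 765 mm.


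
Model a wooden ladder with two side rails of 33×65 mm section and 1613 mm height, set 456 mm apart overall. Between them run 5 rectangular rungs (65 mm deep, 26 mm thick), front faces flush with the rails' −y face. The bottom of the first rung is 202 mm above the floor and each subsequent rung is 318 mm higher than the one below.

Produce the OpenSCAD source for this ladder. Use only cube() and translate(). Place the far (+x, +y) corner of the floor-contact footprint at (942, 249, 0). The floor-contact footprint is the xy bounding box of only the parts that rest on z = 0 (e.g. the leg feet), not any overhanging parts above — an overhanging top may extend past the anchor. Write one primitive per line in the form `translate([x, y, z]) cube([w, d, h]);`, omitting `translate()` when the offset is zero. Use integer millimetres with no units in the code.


translate([486, 184, 0]) cube([33, 65, 1613]);
translate([909, 184, 0]) cube([33, 65, 1613]);
translate([519, 184, 202]) cube([390, 65, 26]);
translate([519, 184, 520]) cube([390, 65, 26]);
translate([519, 184, 838]) cube([390, 65, 26]);
translate([519, 184, 1156]) cube([390, 65, 26]);
translate([519, 184, 1474]) cube([390, 65, 26]);


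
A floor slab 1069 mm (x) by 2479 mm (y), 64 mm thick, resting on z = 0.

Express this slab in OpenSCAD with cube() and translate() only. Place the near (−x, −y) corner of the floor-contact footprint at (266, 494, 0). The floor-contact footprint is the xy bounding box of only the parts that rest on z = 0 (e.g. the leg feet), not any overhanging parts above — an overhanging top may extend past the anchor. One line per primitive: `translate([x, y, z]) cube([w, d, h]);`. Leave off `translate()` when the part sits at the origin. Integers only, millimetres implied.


translate([266, 494, 0]) cube([1069, 2479, 64]);


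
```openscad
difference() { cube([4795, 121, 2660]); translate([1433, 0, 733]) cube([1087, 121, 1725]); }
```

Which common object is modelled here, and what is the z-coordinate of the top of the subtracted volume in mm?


A wall with a window opening. The window head height is 2458 mm.

A wall with a rectangular opening subtracted — a window. Sill at z = 733, opening 1725 mm tall, so the head is at 733 + 1725 = 2458 mm.


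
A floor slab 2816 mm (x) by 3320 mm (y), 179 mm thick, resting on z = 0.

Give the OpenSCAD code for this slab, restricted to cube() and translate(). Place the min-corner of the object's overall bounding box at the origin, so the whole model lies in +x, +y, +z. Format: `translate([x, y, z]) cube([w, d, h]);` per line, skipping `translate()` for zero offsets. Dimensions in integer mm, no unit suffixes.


cube([2816, 3320, 179]);


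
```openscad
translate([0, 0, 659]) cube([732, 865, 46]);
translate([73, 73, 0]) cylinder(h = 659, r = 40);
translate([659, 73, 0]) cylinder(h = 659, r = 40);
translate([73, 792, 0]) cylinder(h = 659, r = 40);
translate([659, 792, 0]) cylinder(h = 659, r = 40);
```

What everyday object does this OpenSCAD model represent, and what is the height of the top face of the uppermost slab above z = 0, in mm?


A table. The table height is 705 mm.

A 732×865×46 slab sits at z = 659 on four Ø80 mm round legs — a table. The top surface is at 659 + 46 = 705 mm.


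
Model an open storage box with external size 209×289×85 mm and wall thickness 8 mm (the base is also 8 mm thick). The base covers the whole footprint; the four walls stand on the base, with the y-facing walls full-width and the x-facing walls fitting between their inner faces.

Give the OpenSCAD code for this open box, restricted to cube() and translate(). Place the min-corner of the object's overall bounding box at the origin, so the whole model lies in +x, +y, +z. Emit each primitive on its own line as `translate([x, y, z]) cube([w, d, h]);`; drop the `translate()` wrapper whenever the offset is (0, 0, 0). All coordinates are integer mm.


cube([209, 289, 8]);
translate([0, 0, 8]) cube([209, 8, 77]);
translate([0, 281, 8]) cube([209, 8, 77]);
translate([0, 8, 8]) cube([8, 273, 77]);
translate([201, 8, 8]) cube([8, 273, 77]);


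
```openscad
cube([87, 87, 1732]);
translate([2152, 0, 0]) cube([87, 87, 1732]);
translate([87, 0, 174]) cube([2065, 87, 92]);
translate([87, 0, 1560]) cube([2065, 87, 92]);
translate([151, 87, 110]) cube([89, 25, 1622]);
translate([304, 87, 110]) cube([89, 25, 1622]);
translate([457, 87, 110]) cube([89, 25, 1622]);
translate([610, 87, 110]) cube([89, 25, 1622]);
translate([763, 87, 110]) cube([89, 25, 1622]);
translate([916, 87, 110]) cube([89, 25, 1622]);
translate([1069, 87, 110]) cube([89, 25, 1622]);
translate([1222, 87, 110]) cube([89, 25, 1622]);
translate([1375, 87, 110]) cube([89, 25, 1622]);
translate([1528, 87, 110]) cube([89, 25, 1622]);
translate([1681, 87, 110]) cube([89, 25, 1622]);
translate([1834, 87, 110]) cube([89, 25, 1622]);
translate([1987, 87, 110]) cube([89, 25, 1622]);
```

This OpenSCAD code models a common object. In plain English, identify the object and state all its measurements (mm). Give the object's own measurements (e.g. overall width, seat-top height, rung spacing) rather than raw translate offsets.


A fence section. Two 87×87 mm posts, 1732 mm tall, stand on the floor with a clear span of 2065 mm between their inner faces. Two horizontal rails of 87×92 mm section span the gap between the posts with their undersides at z = 174 mm and z = 1560 mm, flush with the posts' −y face. 13 pickets, each 89 mm wide, 25 mm thick and 1622 mm tall, are fixed to the +y face of the rails with their bottoms at z = 110 mm, spaced across the span with a 64 mm gap after the −x post and between neighbouring pickets, with 76 mm left before the +x post.


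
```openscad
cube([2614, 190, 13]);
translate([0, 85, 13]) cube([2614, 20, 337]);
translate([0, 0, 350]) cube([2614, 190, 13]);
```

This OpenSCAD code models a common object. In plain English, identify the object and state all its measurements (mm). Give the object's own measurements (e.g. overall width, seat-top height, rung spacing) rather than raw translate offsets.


An I-beam lying along x, 2614 mm long. Overall section height 363 mm. Two flanges 190 mm wide (y) and 13 mm thick, one on the floor and one at the top; a web 20 mm thick runs between them, centred on the flange width.


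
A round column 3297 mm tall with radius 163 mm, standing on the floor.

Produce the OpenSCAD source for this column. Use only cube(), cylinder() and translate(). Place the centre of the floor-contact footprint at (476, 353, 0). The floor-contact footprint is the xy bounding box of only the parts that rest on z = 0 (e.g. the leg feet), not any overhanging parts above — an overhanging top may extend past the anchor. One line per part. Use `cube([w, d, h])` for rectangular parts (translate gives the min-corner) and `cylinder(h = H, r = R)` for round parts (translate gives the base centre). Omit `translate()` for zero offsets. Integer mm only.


translate([476, 353, 0]) cylinder(h = 3297, r = 163);


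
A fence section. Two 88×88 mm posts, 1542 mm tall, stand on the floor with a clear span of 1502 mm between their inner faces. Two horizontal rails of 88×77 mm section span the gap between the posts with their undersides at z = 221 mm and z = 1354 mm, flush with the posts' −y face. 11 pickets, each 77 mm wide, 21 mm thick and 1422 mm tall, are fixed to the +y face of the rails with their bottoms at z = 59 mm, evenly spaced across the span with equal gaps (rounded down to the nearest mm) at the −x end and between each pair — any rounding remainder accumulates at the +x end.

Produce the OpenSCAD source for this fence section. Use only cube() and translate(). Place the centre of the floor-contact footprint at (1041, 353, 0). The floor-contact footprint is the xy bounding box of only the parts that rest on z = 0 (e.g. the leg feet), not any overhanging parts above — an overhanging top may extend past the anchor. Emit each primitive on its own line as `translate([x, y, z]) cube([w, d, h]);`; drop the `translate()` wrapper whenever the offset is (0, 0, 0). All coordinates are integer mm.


translate([202, 309, 0]) cube([88, 88, 1542]);
translate([1792, 309, 0]) cube([88, 88, 1542]);
translate([290, 309, 221]) cube([1502, 88, 77]);
translate([290, 309, 1354]) cube([1502, 88, 77]);
translate([344, 397, 59]) cube([77, 21, 1422]);
translate([475, 397, 59]) cube([77, 21, 1422]);
translate([606, 397, 59]) cube([77, 21, 1422]);
translate([737, 397, 59]) cube([77, 21, 1422]);
translate([868, 397, 59]) cube([77, 21, 1422]);
translate([999, 397, 59]) cube([77, 21, 1422]);
translate([1130, 397, 59]) cube([77, 21, 1422]);
translate([1261, 397, 59]) cube([77, 21, 1422]);
translate([1392, 397, 59]) cube([77, 21, 1422]);
translate([1523, 397, 59]) cube([77, 21, 1422]);
translate([1654, 397, 59]) cube([77, 21, 1422]);


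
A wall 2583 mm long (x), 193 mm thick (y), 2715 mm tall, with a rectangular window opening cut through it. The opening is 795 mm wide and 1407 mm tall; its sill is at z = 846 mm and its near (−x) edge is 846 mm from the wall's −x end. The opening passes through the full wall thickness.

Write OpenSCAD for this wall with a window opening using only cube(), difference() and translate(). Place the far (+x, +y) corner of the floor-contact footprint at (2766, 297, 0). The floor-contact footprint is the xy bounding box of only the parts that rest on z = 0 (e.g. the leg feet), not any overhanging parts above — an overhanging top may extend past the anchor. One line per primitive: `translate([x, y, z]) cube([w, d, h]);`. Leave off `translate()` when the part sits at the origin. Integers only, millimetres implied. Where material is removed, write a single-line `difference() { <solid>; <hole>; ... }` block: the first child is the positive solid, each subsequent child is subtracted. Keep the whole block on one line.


difference() { translate([183, 104, 0]) cube([2583, 193, 2715]); translate([1029, 104, 846]) cube([795, 193, 1407]); }


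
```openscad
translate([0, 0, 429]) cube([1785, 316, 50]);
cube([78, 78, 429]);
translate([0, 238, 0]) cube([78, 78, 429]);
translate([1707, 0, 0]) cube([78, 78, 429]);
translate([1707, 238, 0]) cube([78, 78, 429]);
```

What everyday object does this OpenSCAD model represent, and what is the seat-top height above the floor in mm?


A bench. The seat-top height is 479 mm.

A long slab on four corner posts — a bench. The slab sits at z = 429 with thickness 50, so the top is 429 + 50 = 479 mm.


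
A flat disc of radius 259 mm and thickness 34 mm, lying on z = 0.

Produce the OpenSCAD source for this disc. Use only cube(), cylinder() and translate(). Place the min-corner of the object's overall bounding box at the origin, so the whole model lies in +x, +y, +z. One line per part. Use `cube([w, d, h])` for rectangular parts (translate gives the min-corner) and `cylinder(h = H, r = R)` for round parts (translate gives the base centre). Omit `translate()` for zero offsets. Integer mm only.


translate([259, 259, 0]) cylinder(h = 34, r = 259);


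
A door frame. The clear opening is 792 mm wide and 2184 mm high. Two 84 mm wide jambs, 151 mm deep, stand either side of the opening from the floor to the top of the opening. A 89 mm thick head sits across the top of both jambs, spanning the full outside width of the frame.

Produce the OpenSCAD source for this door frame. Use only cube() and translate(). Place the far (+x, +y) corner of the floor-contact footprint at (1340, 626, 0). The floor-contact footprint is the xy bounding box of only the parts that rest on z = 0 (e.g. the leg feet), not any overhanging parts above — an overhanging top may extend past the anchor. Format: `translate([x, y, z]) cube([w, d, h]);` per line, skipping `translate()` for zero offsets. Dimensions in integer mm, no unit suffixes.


translate([380, 475, 0]) cube([84, 151, 2184]);
translate([1256, 475, 0]) cube([84, 151, 2184]);
translate([380, 475, 2184]) cube([960, 151, 89]);


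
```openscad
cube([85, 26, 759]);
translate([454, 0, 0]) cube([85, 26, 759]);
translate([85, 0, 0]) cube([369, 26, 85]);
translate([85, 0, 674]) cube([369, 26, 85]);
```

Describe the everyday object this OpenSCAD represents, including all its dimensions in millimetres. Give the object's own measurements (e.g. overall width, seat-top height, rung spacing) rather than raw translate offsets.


A rectangular picture frame lying in the x–z plane (depth along y). The opening is 369 mm wide (x) by 589 mm tall (z), surrounded by a border 85 mm wide on all four sides. The frame is 26 mm deep and is made of two full-height vertical stiles with two horizontal rails fitted between them.


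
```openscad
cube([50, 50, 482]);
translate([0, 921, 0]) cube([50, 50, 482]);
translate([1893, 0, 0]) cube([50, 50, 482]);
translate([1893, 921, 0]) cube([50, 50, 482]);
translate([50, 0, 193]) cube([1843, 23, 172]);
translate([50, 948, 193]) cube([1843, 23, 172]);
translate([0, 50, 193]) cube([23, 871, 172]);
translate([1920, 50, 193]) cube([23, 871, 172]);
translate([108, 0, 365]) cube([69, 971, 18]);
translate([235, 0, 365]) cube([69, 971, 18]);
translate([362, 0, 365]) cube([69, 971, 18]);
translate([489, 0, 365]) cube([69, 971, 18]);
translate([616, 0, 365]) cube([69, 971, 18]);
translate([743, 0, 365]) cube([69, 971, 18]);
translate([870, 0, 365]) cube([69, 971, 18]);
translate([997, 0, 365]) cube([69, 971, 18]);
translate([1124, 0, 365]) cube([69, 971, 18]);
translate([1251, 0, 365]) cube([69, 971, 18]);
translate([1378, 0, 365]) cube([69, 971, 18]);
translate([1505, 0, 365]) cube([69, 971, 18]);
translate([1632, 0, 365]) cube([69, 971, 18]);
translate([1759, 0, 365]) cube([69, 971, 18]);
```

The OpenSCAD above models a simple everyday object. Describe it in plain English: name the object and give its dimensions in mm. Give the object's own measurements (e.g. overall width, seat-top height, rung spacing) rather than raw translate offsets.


A bed frame 1943 mm long (x) by 971 mm wide (y). Four 50×50 mm corner posts, 482 mm tall, at the corners of the footprint. Four rails of 23 mm thickness and 172 mm height run between adjacent posts with their undersides at z = 193 mm, their outer faces flush with the outside of the frame (the two x-running rails run between the posts' inner faces; the two y-running rails run between the posts' inner faces). 14 slats, each 69 mm wide (x) and 18 mm thick, lie across the top of the two x-running rails, running the full 971 mm width of the frame in y; along x they sit between the end posts with a 58 mm gap after the −x posts and between neighbouring slats, leaving 65 mm before the +x posts.


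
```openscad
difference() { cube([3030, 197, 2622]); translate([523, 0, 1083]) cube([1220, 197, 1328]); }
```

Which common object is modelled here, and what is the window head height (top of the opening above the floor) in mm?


A wall with a window opening. The window head height is 2411 mm.

A wall with a rectangular opening subtracted — a window. Sill at z = 1083, opening 1328 mm tall, so the head is at 1083 + 1328 = 2411 mm.


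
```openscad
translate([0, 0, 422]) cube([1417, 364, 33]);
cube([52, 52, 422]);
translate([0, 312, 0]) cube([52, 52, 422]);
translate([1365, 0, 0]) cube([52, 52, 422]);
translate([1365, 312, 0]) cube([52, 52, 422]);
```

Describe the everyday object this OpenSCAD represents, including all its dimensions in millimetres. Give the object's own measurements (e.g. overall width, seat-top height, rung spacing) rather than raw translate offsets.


A bench: a 1417×364 mm seat slab, 33 mm thick, top at z = 455 mm, on four 52×52 mm square legs flush with the seat corners and standing on z = 0.


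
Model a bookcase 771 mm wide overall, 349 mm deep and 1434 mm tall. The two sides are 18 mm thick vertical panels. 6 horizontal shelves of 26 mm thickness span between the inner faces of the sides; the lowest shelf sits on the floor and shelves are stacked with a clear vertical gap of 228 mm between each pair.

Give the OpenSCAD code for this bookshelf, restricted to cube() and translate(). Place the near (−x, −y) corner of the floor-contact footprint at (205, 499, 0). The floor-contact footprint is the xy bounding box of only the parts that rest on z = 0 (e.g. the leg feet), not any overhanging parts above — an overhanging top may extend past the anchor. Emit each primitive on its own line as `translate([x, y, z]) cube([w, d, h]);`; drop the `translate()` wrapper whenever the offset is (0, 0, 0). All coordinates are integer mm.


translate([205, 499, 0]) cube([18, 349, 1434]);
translate([958, 499, 0]) cube([18, 349, 1434]);
translate([223, 499, 0]) cube([735, 349, 26]);
translate([223, 499, 254]) cube([735, 349, 26]);
translate([223, 499, 508]) cube([735, 349, 26]);
translate([223, 499, 762]) cube([735, 349, 26]);
translate([223, 499, 1016]) cube([735, 349, 26]);
translate([223, 499, 1270]) cube([735, 349, 26]);


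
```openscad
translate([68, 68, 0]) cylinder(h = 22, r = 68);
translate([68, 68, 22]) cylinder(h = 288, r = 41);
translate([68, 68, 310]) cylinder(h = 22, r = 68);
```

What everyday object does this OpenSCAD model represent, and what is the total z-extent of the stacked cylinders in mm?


A spool. The overall height is 332 mm.

Three coaxial cylinders, large–small–large — a spool. Two 22 mm flanges and a 288 mm core give 22 + 288 + 22 = 332 mm.


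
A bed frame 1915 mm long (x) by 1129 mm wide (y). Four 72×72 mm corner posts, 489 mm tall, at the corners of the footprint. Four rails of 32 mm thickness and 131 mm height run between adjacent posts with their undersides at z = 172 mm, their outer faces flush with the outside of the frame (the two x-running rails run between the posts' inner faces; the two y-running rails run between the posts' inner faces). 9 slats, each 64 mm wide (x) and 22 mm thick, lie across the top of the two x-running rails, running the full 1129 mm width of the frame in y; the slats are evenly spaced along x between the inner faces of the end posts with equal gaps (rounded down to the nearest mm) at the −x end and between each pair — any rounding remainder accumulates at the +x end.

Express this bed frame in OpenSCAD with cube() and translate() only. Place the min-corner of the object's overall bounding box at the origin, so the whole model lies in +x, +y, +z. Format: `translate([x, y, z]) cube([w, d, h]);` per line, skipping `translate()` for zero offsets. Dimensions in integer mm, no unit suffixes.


cube([72, 72, 489]);
translate([0, 1057, 0]) cube([72, 72, 489]);
translate([1843, 0, 0]) cube([72, 72, 489]);
translate([1843, 1057, 0]) cube([72, 72, 489]);
translate([72, 0, 172]) cube([1771, 32, 131]);
translate([72, 1097, 172]) cube([1771, 32, 131]);
translate([0, 72, 172]) cube([32, 985, 131]);
translate([1883, 72, 172]) cube([32, 985, 131]);
translate([191, 0, 303]) cube([64, 1129, 22]);
translate([374, 0, 303]) cube([64, 1129, 22]);
translate([557, 0, 303]) cube([64, 1129, 22]);
translate([740, 0, 303]) cube([64, 1129, 22]);
translate([923, 0, 303]) cube([64, 1129, 22]);
translate([1106, 0, 303]) cube([64, 1129, 22]);
translate([1289, 0, 303]) cube([64, 1129, 22]);
translate([1472, 0, 303]) cube([64, 1129, 22]);
translate([1655, 0, 303]) cube([64, 1129, 22]);


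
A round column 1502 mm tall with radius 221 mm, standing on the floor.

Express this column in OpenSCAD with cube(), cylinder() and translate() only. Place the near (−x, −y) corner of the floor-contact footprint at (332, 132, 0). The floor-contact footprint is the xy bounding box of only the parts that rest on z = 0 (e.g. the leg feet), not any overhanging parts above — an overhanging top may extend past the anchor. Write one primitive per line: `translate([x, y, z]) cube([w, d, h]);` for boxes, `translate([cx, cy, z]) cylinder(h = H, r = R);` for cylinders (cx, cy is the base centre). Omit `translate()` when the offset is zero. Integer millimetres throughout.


translate([553, 353, 0]) cylinder(h = 1502, r = 221);
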